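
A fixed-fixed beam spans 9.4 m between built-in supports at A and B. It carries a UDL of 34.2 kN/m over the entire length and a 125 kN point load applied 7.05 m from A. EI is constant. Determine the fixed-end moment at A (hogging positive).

M_A = 306.9 kN·m

Take the two fixed-end moments M_A, M_B as redundants; the released structure is the simple span AB.
Simple-span end rotations at A and B under the given loads:
  at A: UDL 34.2: wL³/(24EI) = 1184/EI
  at B: UDL 34.2: wL³/(24EI) = 1184/EI
  at A: point load 125 at a = 7.05: Pab(L + b)/(6LEI) = 431.4/EI
  at B: point load 125 at a = 7.05: Pab(L + a)/(6LEI) = 604/EI
  θ_A0 = 1615/EI,  θ_B0 = 1788/EI
Flexibility coefficients: a unit moment at one end gives L/(3EI) there and L/(6EI) at the far end, so f₁₁ = f₂₂ = 3.133/EI and f₁₂ = f₂₁ = 1.567/EI.
Compatibility — zero rotation at each built-in end:
  3.133 M_A + 1.567 M_B = 1615
  1.567 M_A + 3.133 M_B = 1788
Solving the pair gives M_A = 306.9 kN·m and M_B = 417.1 kN·m (hogging).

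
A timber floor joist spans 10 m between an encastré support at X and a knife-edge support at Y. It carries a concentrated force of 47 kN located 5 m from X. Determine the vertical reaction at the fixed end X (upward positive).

R_X = 32.31 kN

Choose R_Y as the redundant. The primary structure is the cantilever fixed at X.
Downward deflection at the released point Y due to the loads:
  point load 47 at a = 5: Pa²(3L − a)/(6EI) = 4896/EI
Flexibility coefficient — unit upward force at Y: δ_{YY} = L³/(3EI) = 333.3/EI.
Compatibility at Y: δ_0 − R_Y·δ_{YY} = 0, so R_Y = 4896/333.3 = 14.69 kN.
Vertical equilibrium: R_X = ΣP − R_Y = 47 − 14.69 = 32.31 kN.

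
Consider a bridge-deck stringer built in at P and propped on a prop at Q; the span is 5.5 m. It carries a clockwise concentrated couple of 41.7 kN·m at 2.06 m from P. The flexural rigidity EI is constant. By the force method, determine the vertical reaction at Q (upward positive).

Remove the prop at Q; the released (primary) structure is a cantilever built in at P.
Downward deflection at the released point Q due to the loads:
  clockwise couple 41.7 at a = 2.06: M₀a(2L − a)/(2EI) = 384/EI
Flexibility coefficient — unit upward force at Q: δ_{QQ} = L³/(3EI) = 55.46/EI.
Compatibility at Q: δ_0 − R_Q·δ_{QQ} = 0, so R_Q = 384/55.46 = 6.924 kN.

R_Q = 6.924 kN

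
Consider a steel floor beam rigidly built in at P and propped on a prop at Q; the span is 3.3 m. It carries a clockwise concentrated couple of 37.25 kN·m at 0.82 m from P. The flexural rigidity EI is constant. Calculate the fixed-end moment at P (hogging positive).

Remove the prop at Q; the released (primary) structure is a cantilever built in at P.
Free-end deflection of the primary structure under the applied loading (downward +):
  clockwise couple 37.25 at a = 0.82: M₀a(2L − a)/(2EI) = 88.28/EI
Flexibility coefficient — unit upward force at Q: δ_{QQ} = L³/(3EI) = 11.98/EI.
Compatibility at Q: δ_0 − R_Q·δ_{QQ} = 0, so R_Q = 88.28/11.98 = 7.369 kN.
Moment equilibrium about P: M_P = Σ(load moments about P) − R_Q·L = 37.25 − 7.369×3.3 = 12.93 kN·m.

M_P = 12.93 kN·m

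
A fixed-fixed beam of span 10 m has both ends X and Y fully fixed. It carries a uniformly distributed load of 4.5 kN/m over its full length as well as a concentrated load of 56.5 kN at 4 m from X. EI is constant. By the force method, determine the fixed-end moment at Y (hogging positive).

M_Y = 91.74 kN·m

Release both end moments; the primary structure is a simply-supported span XY with redundants M_X and M_Y.
Simple-span end rotations at X and Y under the given loads:
  at X: UDL 4.5: wL³/(24EI) = 187.5/EI
  at Y: UDL 4.5: wL³/(24EI) = 187.5/EI
  at X: point load 56.5 at a = 4: Pab(L + b)/(6LEI) = 361.6/EI
  at Y: point load 56.5 at a = 4: Pab(L + a)/(6LEI) = 316.4/EI
  θ_X0 = 549.1/EI,  θ_Y0 = 503.9/EI
Flexibility coefficients: a unit moment at one end gives L/(3EI) there and L/(6EI) at the far end, so f₁₁ = f₂₂ = 3.333/EI and f₁₂ = f₂₁ = 1.667/EI.
Compatibility — zero rotation at each built-in end:
  3.333 M_X + 1.667 M_Y = 549.1
  1.667 M_X + 3.333 M_Y = 503.9
Solving the pair gives M_X = 118.9 kN·m and M_Y = 91.74 kN·m (hogging).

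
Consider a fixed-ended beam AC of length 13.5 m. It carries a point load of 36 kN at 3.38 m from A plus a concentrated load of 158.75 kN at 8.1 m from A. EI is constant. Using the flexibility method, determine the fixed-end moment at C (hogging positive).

Release both end moments; the primary structure is a simply-supported span AC with redundants M_A and M_C.
End rotations of the released simple span under the applied load (×1/EI):
  at A: point load 36 at a = 3.38: Pab(L + b)/(6LEI) = 359.1/EI
  at C: point load 36 at a = 3.38: Pab(L + a)/(6LEI) = 256.6/EI
  at A: point load 158.75 at a = 8.1: Pab(L + b)/(6LEI) = 1620/EI
  at C: point load 158.75 at a = 8.1: Pab(L + a)/(6LEI) = 1852/EI
  θ_A0 = 1979/EI,  θ_C0 = 2108/EI
Flexibility coefficients: a unit moment at one end gives L/(3EI) there and L/(6EI) at the far end, so f₁₁ = f₂₂ = 4.5/EI and f₁₂ = f₂₁ = 2.25/EI.
Compatibility — zero rotation at each built-in end:
  4.5 M_A + 2.25 M_C = 1979
  2.25 M_A + 4.5 M_C = 2108
Solving the pair gives M_A = 274.1 kN·m and M_C = 331.4 kN·m (hogging).

M_C = 331.4 kN·m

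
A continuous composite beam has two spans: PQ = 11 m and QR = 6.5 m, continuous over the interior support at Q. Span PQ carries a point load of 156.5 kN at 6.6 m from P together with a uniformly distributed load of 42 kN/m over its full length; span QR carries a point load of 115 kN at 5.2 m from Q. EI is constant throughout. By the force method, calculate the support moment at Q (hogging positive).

M_Q = 633.7 kN·m

Take M_Q as the redundant. Released structure: two simple spans PQ and QR with a hinge at Q.
Rotations at Q on the released spans (each span's end-slope, ×1/EI):
  span PQ: point load 156.5 at a = 6.6: Pab(L + a)/(6LEI) = 1212/EI
  span PQ: UDL 42: wL³/(24EI) = 2329/EI
  span QR: point load 115 at a = 5.2: Pab(L + b)/(6LEI) = 155.5/EI
  relative rotation θ_0 = (3541 + 155.5)/EI = 3697/EI
A unit hogging moment at Q produces rotation L₁/(3EI) + L₂/(3EI) = 5.833/EI.
Slope continuity at Q: θ_0 = M_Q·5.833/EI, so M_Q = 3697/5.833 = 633.7 kN·m (hogging).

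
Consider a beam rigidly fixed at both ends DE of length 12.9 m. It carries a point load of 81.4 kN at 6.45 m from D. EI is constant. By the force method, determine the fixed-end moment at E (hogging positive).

M_E = 131.3 kN·m

Release both end moments; the primary structure is a simply-supported span DE with redundants M_D and M_E.
End rotations of the released simple span under the applied load (×1/EI):
  at D: point load 81.4 at a = 6.45: Pab(L + b)/(6LEI) = 846.6/EI
  at E: point load 81.4 at a = 6.45: Pab(L + a)/(6LEI) = 846.6/EI
  θ_D0 = 846.6/EI,  θ_E0 = 846.6/EI
Flexibility coefficients: a unit moment at one end gives L/(3EI) there and L/(6EI) at the far end, so f₁₁ = f₂₂ = 4.3/EI and f₁₂ = f₂₁ = 2.15/EI.
Compatibility — zero rotation at each built-in end:
  4.3 M_D + 2.15 M_E = 846.6
  2.15 M_D + 4.3 M_E = 846.6
Solving the pair gives M_D = 131.3 kN·m and M_E = 131.3 kN·m (hogging).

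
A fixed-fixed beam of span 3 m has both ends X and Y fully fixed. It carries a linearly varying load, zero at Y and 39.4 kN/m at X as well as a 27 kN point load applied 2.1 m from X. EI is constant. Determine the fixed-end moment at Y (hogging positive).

M_Y = 23.73 kN·m

Release both end moments; the primary structure is a simply-supported span XY with redundants M_X and M_Y.
On the primary (simply-supported) span, the end slopes from the loading are:
  at X: triangular load, peak 39.4: w₀L³/(45EI) = 23.64/EI
  at Y: triangular load, peak 39.4: 7w₀L³/(360EI) = 20.68/EI
  at X: point load 27 at a = 2.1: Pab(L + b)/(6LEI) = 11.06/EI
  at Y: point load 27 at a = 2.1: Pab(L + a)/(6LEI) = 14.46/EI
  θ_X0 = 34.7/EI,  θ_Y0 = 35.14/EI
Flexibility coefficients: a unit moment at one end gives L/(3EI) there and L/(6EI) at the far end, so f₁₁ = f₂₂ = 1/EI and f₁₂ = f₂₁ = 0.5/EI.
Compatibility — zero rotation at each built-in end:
  1 M_X + 0.5 M_Y = 34.7
  0.5 M_X + 1 M_Y = 35.14
Solving the pair gives M_X = 22.83 kN·m and M_Y = 23.73 kN·m (hogging).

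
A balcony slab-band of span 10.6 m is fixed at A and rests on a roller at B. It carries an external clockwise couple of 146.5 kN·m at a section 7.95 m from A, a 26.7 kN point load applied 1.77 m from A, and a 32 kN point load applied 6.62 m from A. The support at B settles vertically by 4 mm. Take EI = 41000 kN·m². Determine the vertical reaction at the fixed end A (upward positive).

R_A = 23.8 kN

Release the roller at B. Primary structure: cantilever fixed at A.
Downward deflection at the released point B due to the loads:
  clockwise couple 146.5 at a = 7.95: M₀a(2L − a)/(2EI) = 7716/EI
  point load 26.7 at a = 1.77: Pa²(3L − a)/(6EI) = 418.7/EI
  point load 32 at a = 6.62: Pa²(3L − a)/(6EI) = 5885/EI
  δ_0 = 14020/EI
Tip deflection under a unit load at B: L³/(3EI) = 397/EI.
With EI = 41000 kN·m²: δ_0 = 0.34195 m and δ_{BB} = 0.009683 m/kN.
Compatibility — the beam at B must follow the support down by 0.004 m: δ_0 − R_B·δ_{BB} = 0.004, so R_B = (0.34195 − 0.004)/0.009683 = 34.9 kN.
Vertical equilibrium: R_A = ΣP − R_B = 58.7 − 34.9 = 23.8 kN.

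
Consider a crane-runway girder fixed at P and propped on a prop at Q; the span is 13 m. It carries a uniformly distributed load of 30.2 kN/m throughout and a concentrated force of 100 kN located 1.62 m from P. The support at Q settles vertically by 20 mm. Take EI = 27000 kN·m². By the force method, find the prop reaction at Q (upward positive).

Remove the prop at Q; the released (primary) structure is a cantilever built in at P.
Deflection at Q on the released cantilever, summing each load's contribution:
  UDL 30.2: wL⁴/(8EI) = 107818/EI
  point load 100 at a = 1.62: Pa²(3L − a)/(6EI) = 1635/EI
  δ_0 = 109453/EI
Tip deflection under a unit load at Q: L³/(3EI) = 732.3/EI.
With EI = 27000 kN·m²: δ_0 = 4.0538 m and δ_{QQ} = 0.027123 m/kN.
Compatibility — the beam at Q must follow the support down by 0.02 m: δ_0 − R_Q·δ_{QQ} = 0.02, so R_Q = (4.0538 − 0.02)/0.027123 = 148.7 kN.

R_Q = 148.7 kN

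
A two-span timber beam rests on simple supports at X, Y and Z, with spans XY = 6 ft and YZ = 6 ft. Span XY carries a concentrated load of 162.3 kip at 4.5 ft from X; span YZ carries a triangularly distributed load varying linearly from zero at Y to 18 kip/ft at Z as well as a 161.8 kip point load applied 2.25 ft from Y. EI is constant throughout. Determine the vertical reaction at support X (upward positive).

R_X = 8.706 kip

Release continuity at Y by inserting a hinge; the redundant is the internal moment M_Y. The primary structure is two simply-supported spans XY and YZ.
Rotations at Y on the released spans (each span's end-slope, ×1/EI):
  span XY: point load 162.3 at a = 4.5: Pab(L + a)/(6LEI) = 319.5/EI
  span YZ: triangular load, peak 18: 7w₀L³/(360EI) = 75.6/EI
  span YZ: point load 161.8 at a = 2.25: Pab(L + b)/(6LEI) = 369.7/EI
  relative rotation θ_0 = (319.5 + 445.3)/EI = 764.9/EI
A unit hogging moment at Y produces rotation L₁/(3EI) + L₂/(3EI) = 4/EI.
Slope continuity at Y: θ_0 = M_Y·4/EI, so M_Y = 764.9/4 = 191.2 kip·ft (hogging).
Span XY, ΣM about X with M_Y applied at Y: R_Y^{XY}·6 = 730.4 + 191.2, so R_Y^{XY} = 153.6 kip and R_X = 162.3 − 153.6 = 8.706 kip.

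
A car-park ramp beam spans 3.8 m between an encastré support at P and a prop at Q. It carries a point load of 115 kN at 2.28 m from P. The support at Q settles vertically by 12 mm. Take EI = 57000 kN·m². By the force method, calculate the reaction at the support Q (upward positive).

Remove the prop at Q; the released (primary) structure is a cantilever built in at P.
Primary-structure tip deflection at Q by superposition:
  point load 115 at a = 2.28: Pa²(3L − a)/(6EI) = 908.7/EI
Flexibility coefficient — unit upward force at Q: δ_{QQ} = L³/(3EI) = 18.29/EI.
With EI = 57000 kN·m²: δ_0 = 0.015942 m and δ_{QQ} = 0.000321 m/kN.
Compatibility — the beam at Q must follow the support down by 0.012 m: δ_0 − R_Q·δ_{QQ} = 0.012, so R_Q = (0.015942 − 0.012)/0.000321 = 12.28 kN.

R_Q = 12.28 kN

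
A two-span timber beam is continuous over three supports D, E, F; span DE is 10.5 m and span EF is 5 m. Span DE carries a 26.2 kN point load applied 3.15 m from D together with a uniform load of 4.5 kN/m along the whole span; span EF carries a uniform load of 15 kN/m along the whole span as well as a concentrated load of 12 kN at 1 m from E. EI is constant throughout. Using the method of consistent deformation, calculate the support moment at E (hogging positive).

Insert a hinge at E; M_E is the redundant, and each span becomes simply supported.
Rotations at E on the released spans (each span's end-slope, ×1/EI):
  span DE: point load 26.2 at a = 3.15: Pab(L + a)/(6LEI) = 131.4/EI
  span DE: UDL 4.5: wL³/(24EI) = 217.1/EI
  span EF: UDL 15: wL³/(24EI) = 78.12/EI
  span EF: point load 12 at a = 1: Pab(L + b)/(6LEI) = 14.4/EI
  relative rotation θ_0 = (348.5 + 92.53)/EI = 441/EI
A unit hogging moment at E produces rotation L₁/(3EI) + L₂/(3EI) = 5.167/EI.
Compatibility: M_E·(L₁+L₂)/(3EI) = θ_0, giving M_E = 85.36 kN·m (hogging).

M_E = 85.36 kN·m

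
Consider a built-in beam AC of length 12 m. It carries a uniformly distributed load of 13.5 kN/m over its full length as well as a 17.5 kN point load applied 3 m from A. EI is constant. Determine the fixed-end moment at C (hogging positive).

M_C = 171.8 kN·m

Release both end moments; the primary structure is a simply-supported span AC with redundants M_A and M_C.
On the primary (simply-supported) span, the end slopes from the loading are:
  at A: UDL 13.5: wL³/(24EI) = 972/EI
  at C: UDL 13.5: wL³/(24EI) = 972/EI
  at A: point load 17.5 at a = 3: Pab(L + b)/(6LEI) = 137.8/EI
  at C: point load 17.5 at a = 3: Pab(L + a)/(6LEI) = 98.44/EI
  θ_A0 = 1110/EI,  θ_C0 = 1070/EI
Flexibility coefficients: a unit moment at one end gives L/(3EI) there and L/(6EI) at the far end, so f₁₁ = f₂₂ = 4/EI and f₁₂ = f₂₁ = 2/EI.
Compatibility — zero rotation at each built-in end:
  4 M_A + 2 M_C = 1110
  2 M_A + 4 M_C = 1070
Solving the pair gives M_A = 191.5 kN·m and M_C = 171.8 kN·m (hogging).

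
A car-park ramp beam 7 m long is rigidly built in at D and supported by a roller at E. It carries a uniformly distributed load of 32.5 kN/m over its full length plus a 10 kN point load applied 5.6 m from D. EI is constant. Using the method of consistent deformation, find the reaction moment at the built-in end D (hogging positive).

M_D = 205.8 kN·m

Take the reaction at E as the redundant and release it; the primary structure is a cantilever fixed at D.
Free-end deflection of the primary structure under the applied loading (downward +):
  UDL 32.5: wL⁴/(8EI) = 9754/EI
  point load 10 at a = 5.6: Pa²(3L − a)/(6EI) = 804.9/EI
  δ_0 = 10559/EI
Tip deflection under a unit load at E: L³/(3EI) = 114.3/EI.
Compatibility at E: δ_0 − R_E·δ_{EE} = 0, so R_E = 10559/114.3 = 92.35 kN.
Moment equilibrium about D: M_D = Σ(load moments about D) − R_E·L = 852.2 − 92.35×7 = 205.8 kN·m.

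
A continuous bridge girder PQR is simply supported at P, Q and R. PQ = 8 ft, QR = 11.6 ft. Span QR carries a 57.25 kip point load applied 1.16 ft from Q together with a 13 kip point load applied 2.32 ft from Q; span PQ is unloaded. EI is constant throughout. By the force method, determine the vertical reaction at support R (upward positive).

R_R = 4.32 kip

Take M_Q as the redundant. Released structure: two simple spans PQ and QR with a hinge at Q.
Discontinuity in slope at Q on the released structure — sum the simple-span end rotations:
  span QR: point load 57.25 at a = 1.16: Pab(L + b)/(6LEI) = 219.6/EI
  span QR: point load 13 at a = 2.32: Pab(L + b)/(6LEI) = 83.97/EI
  relative rotation θ_0 = (0 + 303.5)/EI = 303.5/EI
A unit hogging moment at Q produces rotation L₁/(3EI) + L₂/(3EI) = 6.533/EI.
Slope continuity at Q: θ_0 = M_Q·6.533/EI, so M_Q = 303.5/6.533 = 46.46 kip·ft (hogging).
Span QR, ΣM about R: R_Q^{QR}·11.6 = 718.3 + 46.46, so R_Q^{QR} = 65.93 kip and R_R = 70.25 − 65.93 = 4.32 kip.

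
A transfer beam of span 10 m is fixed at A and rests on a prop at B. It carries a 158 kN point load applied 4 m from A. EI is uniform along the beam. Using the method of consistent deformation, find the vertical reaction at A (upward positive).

Remove the prop at B; the released (primary) structure is a cantilever built in at A.
Free-end deflection of the primary structure under the applied loading (downward +):
  point load 158 at a = 4: Pa²(3L − a)/(6EI) = 10955/EI
Flexibility coefficient — unit upward force at B: δ_{BB} = L³/(3EI) = 333.3/EI.
Compatibility at B: δ_0 − R_B·δ_{BB} = 0, so R_B = 10955/333.3 = 32.86 kN.
Vertical equilibrium: R_A = ΣP − R_B = 158 − 32.86 = 125.1 kN.

R_A = 125.1 kN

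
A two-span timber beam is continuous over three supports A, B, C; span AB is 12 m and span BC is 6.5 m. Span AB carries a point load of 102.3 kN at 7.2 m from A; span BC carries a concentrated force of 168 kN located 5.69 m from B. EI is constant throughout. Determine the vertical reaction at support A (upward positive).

Take M_B as the redundant. Released structure: two simple spans AB and BC with a hinge at B.
Discontinuity in slope at B on the released structure — sum the simple-span end rotations:
  span AB: point load 102.3 at a = 7.2: Pab(L + a)/(6LEI) = 942.8/EI
  span BC: point load 168 at a = 5.69: Pab(L + b)/(6LEI) = 145.1/EI
  relative rotation θ_0 = (942.8 + 145.1)/EI = 1088/EI
A unit hogging moment at B produces rotation L₁/(3EI) + L₂/(3EI) = 6.167/EI.
Compatibility: M_B·(L₁+L₂)/(3EI) = θ_0, giving M_B = 176.4 kN·m (hogging).
Span AB, ΣM about A with M_B applied at B: R_B^{AB}·12 = 736.6 + 176.4, so R_B^{AB} = 76.08 kN and R_A = 102.3 − 76.08 = 26.22 kN.

R_A = 26.22 kN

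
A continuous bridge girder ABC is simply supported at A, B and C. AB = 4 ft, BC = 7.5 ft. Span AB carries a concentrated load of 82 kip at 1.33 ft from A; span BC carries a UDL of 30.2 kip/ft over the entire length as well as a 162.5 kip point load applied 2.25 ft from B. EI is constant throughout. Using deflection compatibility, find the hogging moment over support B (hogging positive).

M_B = 297.2 kip·ft

Take M_B as the redundant. Released structure: two simple spans AB and BC with a hinge at B.
End slopes at the hinge B, treating each span as simply supported:
  span AB: point load 82 at a = 1.33: Pab(L + a)/(6LEI) = 64.67/EI
  span BC: UDL 30.2: wL³/(24EI) = 530.9/EI
  span BC: point load 162.5 at a = 2.25: Pab(L + b)/(6LEI) = 543.9/EI
  relative rotation θ_0 = (64.67 + 1075)/EI = 1139/EI
A unit hogging moment at B produces rotation L₁/(3EI) + L₂/(3EI) = 3.833/EI.
Compatibility: M_B·(L₁+L₂)/(3EI) = θ_0, giving M_B = 297.2 kip·ft (hogging).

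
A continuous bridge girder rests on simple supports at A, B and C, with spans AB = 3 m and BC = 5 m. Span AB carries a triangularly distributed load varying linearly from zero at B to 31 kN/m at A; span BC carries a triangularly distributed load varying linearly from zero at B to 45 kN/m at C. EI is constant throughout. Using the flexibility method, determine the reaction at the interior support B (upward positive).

R_B = 78.13 kN

Release continuity at B by inserting a hinge; the redundant is the internal moment M_B. The primary structure is two simply-supported spans AB and BC.
End slopes at the hinge B, treating each span as simply supported:
  span AB: triangular load, peak 31: 7w₀L³/(360EI) = 16.27/EI
  span BC: triangular load, peak 45: 7w₀L³/(360EI) = 109.4/EI
  relative rotation θ_0 = (16.27 + 109.4)/EI = 125.7/EI
A unit hogging moment at B produces rotation L₁/(3EI) + L₂/(3EI) = 2.667/EI.
Slope continuity at B: θ_0 = M_B·2.667/EI, so M_B = 125.7/2.667 = 47.12 kN·m (hogging).
Span AB, ΣM about A with M_B applied at B: R_B^{AB}·3 = 46.5 + 47.12, so R_B^{AB} = 31.21 kN and R_A = 46.5 − 31.21 = 15.29 kN.
Span BC, ΣM about C: R_B^{BC}·5 = 187.5 + 47.12, so R_B^{BC} = 46.92 kN and R_C = 112.5 − 46.92 = 65.58 kN.
R_B = 31.21 + 46.92 = 78.13 kN.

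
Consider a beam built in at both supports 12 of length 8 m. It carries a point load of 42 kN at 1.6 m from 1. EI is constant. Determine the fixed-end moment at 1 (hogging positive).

Take the two fixed-end moments M_1, M_2 as redundants; the released structure is the simple span 12.
Simple-span end rotations at 1 and 2 under the given loads:
  at 1: point load 42 at a = 1.6: Pab(L + b)/(6LEI) = 129/EI
  at 2: point load 42 at a = 1.6: Pab(L + a)/(6LEI) = 86.02/EI
  θ_10 = 129/EI,  θ_20 = 86.02/EI
Flexibility coefficients: a unit moment at one end gives L/(3EI) there and L/(6EI) at the far end, so f₁₁ = f₂₂ = 2.667/EI and f₁₂ = f₂₁ = 1.333/EI.
Compatibility — zero rotation at each built-in end:
  2.667 M_1 + 1.333 M_2 = 129
  1.333 M_1 + 2.667 M_2 = 86.02
Solving the pair gives M_1 = 43.01 kN·m and M_2 = 10.75 kN·m (hogging).

M_1 = 43.01 kN·m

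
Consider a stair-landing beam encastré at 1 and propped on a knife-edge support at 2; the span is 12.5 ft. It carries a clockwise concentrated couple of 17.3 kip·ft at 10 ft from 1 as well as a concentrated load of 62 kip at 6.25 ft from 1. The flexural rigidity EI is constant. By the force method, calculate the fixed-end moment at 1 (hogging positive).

Take the reaction at 2 as the redundant and release it; the primary structure is a cantilever fixed at 1.
Deflection at 2 on the released cantilever, summing each load's contribution:
  clockwise couple 17.3 at a = 10: M₀a(2L − a)/(2EI) = 1298/EI
  point load 62 at a = 6.25: Pa²(3L − a)/(6EI) = 12614/EI
  δ_0 = 13911/EI
Tip deflection under a unit load at 2: L³/(3EI) = 651/EI.
The prop prevents deflection at 2: R_2 = δ_0/δ_{22} = 13911/651 = 21.37 kip.
Moment equilibrium about 1: M_1 = Σ(load moments about 1) − R_2·L = 404.8 − 21.37×12.5 = 137.7 kip·ft.

M_1 = 137.7 kip·ft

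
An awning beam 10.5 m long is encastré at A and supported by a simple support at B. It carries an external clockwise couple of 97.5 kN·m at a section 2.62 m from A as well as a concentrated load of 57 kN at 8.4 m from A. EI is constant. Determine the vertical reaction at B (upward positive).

R_B = 46.21 kN

Remove the prop at B; the released (primary) structure is a cantilever built in at A.
Primary-structure tip deflection at B by superposition:
  clockwise couple 97.5 at a = 2.62: M₀a(2L − a)/(2EI) = 2348/EI
  point load 57 at a = 8.4: Pa²(3L − a)/(6EI) = 15484/EI
  δ_0 = 17832/EI
Flexibility coefficient — unit upward force at B: δ_{BB} = L³/(3EI) = 385.9/EI.
The prop prevents deflection at B: R_B = δ_0/δ_{BB} = 17832/385.9 = 46.21 kN.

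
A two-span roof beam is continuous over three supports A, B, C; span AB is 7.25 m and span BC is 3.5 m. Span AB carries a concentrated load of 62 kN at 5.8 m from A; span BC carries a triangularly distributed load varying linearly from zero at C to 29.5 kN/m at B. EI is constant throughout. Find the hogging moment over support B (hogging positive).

M_B = 51.5 kN·m

Insert a hinge at B; M_B is the redundant, and each span becomes simply supported.
Discontinuity in slope at B on the released structure — sum the simple-span end rotations:
  span AB: point load 62 at a = 5.8: Pab(L + a)/(6LEI) = 156.4/EI
  span BC: triangular load, peak 29.5: w₀L³/(45EI) = 28.11/EI
  relative rotation θ_0 = (156.4 + 28.11)/EI = 184.5/EI
A unit hogging moment at B produces rotation L₁/(3EI) + L₂/(3EI) = 3.583/EI.
Slope continuity at B: θ_0 = M_B·3.583/EI, so M_B = 184.5/3.583 = 51.5 kN·m (hogging).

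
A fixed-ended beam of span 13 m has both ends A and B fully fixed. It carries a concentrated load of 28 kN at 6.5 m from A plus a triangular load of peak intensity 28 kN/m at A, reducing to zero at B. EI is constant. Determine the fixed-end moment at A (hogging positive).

M_A = 282.1 kN·m

Release both end moments; the primary structure is a simply-supported span AB with redundants M_A and M_B.
End rotations of the released simple span under the applied load (×1/EI):
  at A: point load 28 at a = 6.5: Pab(L + b)/(6LEI) = 295.8/EI
  at B: point load 28 at a = 6.5: Pab(L + a)/(6LEI) = 295.8/EI
  at A: triangular load, peak 28: w₀L³/(45EI) = 1367/EI
  at B: triangular load, peak 28: 7w₀L³/(360EI) = 1196/EI
  θ_A0 = 1663/EI,  θ_B0 = 1492/EI
Flexibility coefficients: a unit moment at one end gives L/(3EI) there and L/(6EI) at the far end, so f₁₁ = f₂₂ = 4.333/EI and f₁₂ = f₂₁ = 2.167/EI.
Compatibility — zero rotation at each built-in end:
  4.333 M_A + 2.167 M_B = 1663
  2.167 M_A + 4.333 M_B = 1492
Solving the pair gives M_A = 282.1 kN·m and M_B = 203.2 kN·m (hogging).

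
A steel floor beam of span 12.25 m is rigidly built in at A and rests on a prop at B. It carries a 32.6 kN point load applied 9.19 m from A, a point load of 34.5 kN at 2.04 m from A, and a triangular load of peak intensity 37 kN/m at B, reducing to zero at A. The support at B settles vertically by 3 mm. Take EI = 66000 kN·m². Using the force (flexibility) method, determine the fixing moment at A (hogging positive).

Take the reaction at B as the redundant and release it; the primary structure is a cantilever fixed at A.
Free-end deflection of the primary structure under the applied loading (downward +):
  point load 32.6 at a = 9.19: Pa²(3L − a)/(6EI) = 12647/EI
  point load 34.5 at a = 2.04: Pa²(3L − a)/(6EI) = 830.6/EI
  triangular load, peak 37 at the free end: 11w₀L⁴/(120EI) = 76376/EI
  δ_0 = 89853/EI
Tip deflection under a unit load at B: L³/(3EI) = 612.8/EI.
With EI = 66000 kN·m²: δ_0 = 1.3614 m and δ_{BB} = 0.009284 m/kN.
Compatibility — the beam at B must follow the support down by 0.003 m: δ_0 − R_B·δ_{BB} = 0.003, so R_B = (1.3614 − 0.003)/0.009284 = 146.3 kN.
Moment equilibrium about A: M_A = Σ(load moments about A) − R_B·L = 2221 − 146.3×12.25 = 428.4 kN·m.

M_A = 428.4 kN·m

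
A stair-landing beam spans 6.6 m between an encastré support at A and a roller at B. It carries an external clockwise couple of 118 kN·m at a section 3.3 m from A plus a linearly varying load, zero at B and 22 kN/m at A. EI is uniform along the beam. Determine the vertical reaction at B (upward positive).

R_B = 34.63 kN

Take the reaction at B as the redundant and release it; the primary structure is a cantilever fixed at A.
Primary-structure tip deflection at B by superposition:
  clockwise couple 118 at a = 3.3: M₀a(2L − a)/(2EI) = 1928/EI
  triangular load, peak 22 at the fixed end: w₀L⁴/(30EI) = 1391/EI
  δ_0 = 3319/EI
Flexibility coefficient — unit upward force at B: δ_{BB} = L³/(3EI) = 95.83/EI.
The prop prevents deflection at B: R_B = δ_0/δ_{BB} = 3319/95.83 = 34.63 kN.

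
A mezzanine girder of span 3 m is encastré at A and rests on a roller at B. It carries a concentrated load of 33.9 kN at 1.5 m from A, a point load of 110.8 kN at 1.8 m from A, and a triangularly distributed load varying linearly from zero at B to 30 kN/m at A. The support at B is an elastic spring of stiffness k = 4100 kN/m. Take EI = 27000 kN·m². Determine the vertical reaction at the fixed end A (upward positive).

R_A = 150.7 kN

Remove the prop at B; the released (primary) structure is a cantilever built in at A.
Primary-structure tip deflection at B by superposition:
  point load 33.9 at a = 1.5: Pa²(3L − a)/(6EI) = 95.34/EI
  point load 110.8 at a = 1.8: Pa²(3L − a)/(6EI) = 430.8/EI
  triangular load, peak 30 at the fixed end: w₀L⁴/(30EI) = 81/EI
  δ_0 = 607.1/EI
Tip deflection under a unit load at B: L³/(3EI) = 9/EI.
With EI = 27000 kN·m²: δ_0 = 0.022486 m and δ_{BB} = 0.000333 m/kN.
Compatibility — the spring shortens by R_B/k under the reaction it provides: δ_0 − R_B·δ_{BB} = R_B/k. With 1/k = 0.000244 m/kN, R_B = δ_0 / (δ_{BB} + 1/k) = 0.022486 / (0.000333 + 0.000244) = 38.96 kN.
Vertical equilibrium: R_A = ΣP − R_B = 189.7 − 38.96 = 150.7 kN.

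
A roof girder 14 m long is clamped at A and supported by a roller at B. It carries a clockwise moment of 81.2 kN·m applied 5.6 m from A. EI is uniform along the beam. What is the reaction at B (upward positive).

Take the reaction at B as the redundant and release it; the primary structure is a cantilever fixed at A.
Deflection at B on the released cantilever, summing each load's contribution:
  clockwise couple 81.2 at a = 5.6: M₀a(2L − a)/(2EI) = 5093/EI
Tip deflection under a unit load at B: L³/(3EI) = 914.7/EI.
Compatibility at B: δ_0 − R_B·δ_{BB} = 0, so R_B = 5093/914.7 = 5.568 kN.

R_B = 5.568 kN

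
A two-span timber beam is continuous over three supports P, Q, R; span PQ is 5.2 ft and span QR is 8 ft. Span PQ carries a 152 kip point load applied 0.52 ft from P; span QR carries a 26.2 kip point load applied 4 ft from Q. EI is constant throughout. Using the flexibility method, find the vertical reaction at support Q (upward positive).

Take M_Q as the redundant. Released structure: two simple spans PQ and QR with a hinge at Q.
Rotations at Q on the released spans (each span's end-slope, ×1/EI):
  span PQ: point load 152 at a = 0.52: Pab(L + a)/(6LEI) = 67.82/EI
  span QR: point load 26.2 at a = 4: Pab(L + b)/(6LEI) = 104.8/EI
  relative rotation θ_0 = (67.82 + 104.8)/EI = 172.6/EI
A unit hogging moment at Q produces rotation L₁/(3EI) + L₂/(3EI) = 4.4/EI.
Compatibility: M_Q·(L₁+L₂)/(3EI) = θ_0, giving M_Q = 39.23 kip·ft (hogging).
Span PQ, ΣM about P with M_Q applied at Q: R_Q^{PQ}·5.2 = 79.04 + 39.23, so R_Q^{PQ} = 22.74 kip and R_P = 152 − 22.74 = 129.3 kip.
Span QR, ΣM about R: R_Q^{QR}·8 = 104.8 + 39.23, so R_Q^{QR} = 18 kip and R_R = 26.2 − 18 = 8.196 kip.
R_Q = 22.74 + 18 = 40.75 kip.

R_Q = 40.75 kip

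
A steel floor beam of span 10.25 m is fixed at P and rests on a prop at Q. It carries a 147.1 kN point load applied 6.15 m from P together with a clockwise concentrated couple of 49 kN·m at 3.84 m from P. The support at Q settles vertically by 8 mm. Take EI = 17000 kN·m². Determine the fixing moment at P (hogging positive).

M_P = 261.4 kN·m

Release the roller at Q. Primary structure: cantilever fixed at P.
Free-end deflection of the primary structure under the applied loading (downward +):
  point load 147.1 at a = 6.15: Pa²(3L − a)/(6EI) = 22811/EI
  clockwise couple 49 at a = 3.84: M₀a(2L − a)/(2EI) = 1567/EI
  δ_0 = 24379/EI
Flexibility coefficient — unit upward force at Q: δ_{QQ} = L³/(3EI) = 359/EI.
With EI = 17000 kN·m²: δ_0 = 1.434 m and δ_{QQ} = 0.021116 m/kN.
Compatibility — the beam at Q must follow the support down by 0.008 m: δ_0 − R_Q·δ_{QQ} = 0.008, so R_Q = (1.434 − 0.008)/0.021116 = 67.53 kN.
Moment equilibrium about P: M_P = Σ(load moments about P) − R_Q·L = 953.7 − 67.53×10.25 = 261.4 kN·m.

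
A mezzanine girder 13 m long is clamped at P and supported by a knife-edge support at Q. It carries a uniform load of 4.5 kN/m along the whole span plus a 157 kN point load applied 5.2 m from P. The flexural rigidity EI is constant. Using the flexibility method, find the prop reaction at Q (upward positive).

Choose R_Q as the redundant. The primary structure is the cantilever fixed at P.
Free-end deflection of the primary structure under the applied loading (downward +):
  UDL 4.5: wL⁴/(8EI) = 16066/EI
  point load 157 at a = 5.2: Pa²(3L − a)/(6EI) = 23915/EI
  δ_0 = 39981/EI
Flexibility coefficient — unit upward force at Q: δ_{QQ} = L³/(3EI) = 732.3/EI.
Compatibility at Q: δ_0 − R_Q·δ_{QQ} = 0, so R_Q = 39981/732.3 = 54.59 kN.

R_Q = 54.59 kN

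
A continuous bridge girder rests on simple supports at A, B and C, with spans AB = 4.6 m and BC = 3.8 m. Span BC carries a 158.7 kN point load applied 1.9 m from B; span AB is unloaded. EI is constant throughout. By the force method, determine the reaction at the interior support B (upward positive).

R_B = 103.9 kN

Take M_B as the redundant. Released structure: two simple spans AB and BC with a hinge at B.
Discontinuity in slope at B on the released structure — sum the simple-span end rotations:
  span BC: point load 158.7 at a = 1.9: Pab(L + b)/(6LEI) = 143.2/EI
  relative rotation θ_0 = (0 + 143.2)/EI = 143.2/EI
A unit hogging moment at B produces rotation L₁/(3EI) + L₂/(3EI) = 2.8/EI.
Compatibility: M_B·(L₁+L₂)/(3EI) = θ_0, giving M_B = 51.15 kN·m (hogging).
Span AB, ΣM about A with M_B applied at B: R_B^{AB}·4.6 = 0 + 51.15, so R_B^{AB} = 11.12 kN and R_A = 0 − 11.12 = -11.12 kN.
Span BC, ΣM about C: R_B^{BC}·3.8 = 301.5 + 51.15, so R_B^{BC} = 92.81 kN and R_C = 158.7 − 92.81 = 65.89 kN.
R_B = 11.12 + 92.81 = 103.9 kN.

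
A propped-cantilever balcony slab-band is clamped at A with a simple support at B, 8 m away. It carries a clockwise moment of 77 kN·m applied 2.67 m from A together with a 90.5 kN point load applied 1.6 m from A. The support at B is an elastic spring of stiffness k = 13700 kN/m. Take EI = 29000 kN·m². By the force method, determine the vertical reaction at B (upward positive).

R_B = 12.94 kN

Choose R_B as the redundant. The primary structure is the cantilever fixed at A.
Downward deflection at the released point B due to the loads:
  clockwise couple 77 at a = 2.67: M₀a(2L − a)/(2EI) = 1370/EI
  point load 90.5 at a = 1.6: Pa²(3L − a)/(6EI) = 864.9/EI
  δ_0 = 2235/EI
Flexibility coefficient — unit upward force at B: δ_{BB} = L³/(3EI) = 170.7/EI.
With EI = 29000 kN·m²: δ_0 = 0.077076 m and δ_{BB} = 0.005885 m/kN.
Compatibility — the spring shortens by R_B/k under the reaction it provides: δ_0 − R_B·δ_{BB} = R_B/k. With 1/k = 0.000073 m/kN, R_B = δ_0 / (δ_{BB} + 1/k) = 0.077076 / (0.005885 + 0.000073) = 12.94 kN.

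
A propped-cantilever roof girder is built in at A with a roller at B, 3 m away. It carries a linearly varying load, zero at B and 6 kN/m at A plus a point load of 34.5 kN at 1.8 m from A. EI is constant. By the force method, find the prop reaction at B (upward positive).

R_B = 16.7 kN

Choose R_B as the redundant. The primary structure is the cantilever fixed at A.
Downward deflection at the released point B due to the loads:
  triangular load, peak 6 at the fixed end: w₀L⁴/(30EI) = 16.2/EI
  point load 34.5 at a = 1.8: Pa²(3L − a)/(6EI) = 134.1/EI
  δ_0 = 150.3/EI
Flexibility coefficient — unit upward force at B: δ_{BB} = L³/(3EI) = 9/EI.
Compatibility at B: δ_0 − R_B·δ_{BB} = 0, so R_B = 150.3/9 = 16.7 kN.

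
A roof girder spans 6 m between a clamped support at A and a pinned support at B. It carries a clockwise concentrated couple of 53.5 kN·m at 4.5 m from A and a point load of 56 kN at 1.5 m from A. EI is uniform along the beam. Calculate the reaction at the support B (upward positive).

R_B = 17.35 kN

Choose R_B as the redundant. The primary structure is the cantilever fixed at A.
Free-end deflection of the primary structure under the applied loading (downward +):
  clockwise couple 53.5 at a = 4.5: M₀a(2L − a)/(2EI) = 902.8/EI
  point load 56 at a = 1.5: Pa²(3L − a)/(6EI) = 346.5/EI
  δ_0 = 1249/EI
Flexibility coefficient — unit upward force at B: δ_{BB} = L³/(3EI) = 72/EI.
Compatibility at B: δ_0 − R_B·δ_{BB} = 0, so R_B = 1249/72 = 17.35 kN.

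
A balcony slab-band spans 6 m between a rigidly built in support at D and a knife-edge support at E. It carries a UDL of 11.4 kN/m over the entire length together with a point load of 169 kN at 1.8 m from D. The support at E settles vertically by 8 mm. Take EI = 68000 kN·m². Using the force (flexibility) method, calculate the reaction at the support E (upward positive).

Remove the prop at E; the released (primary) structure is a cantilever built in at D.
Deflection at E on the released cantilever, summing each load's contribution:
  UDL 11.4: wL⁴/(8EI) = 1847/EI
  point load 169 at a = 1.8: Pa²(3L − a)/(6EI) = 1478/EI
  δ_0 = 3325/EI
Tip deflection under a unit load at E: L³/(3EI) = 72/EI.
With EI = 68000 kN·m²: δ_0 = 0.0489 m and δ_{EE} = 0.001059 m/kN.
Compatibility — the beam at E must follow the support down by 0.008 m: δ_0 − R_E·δ_{EE} = 0.008, so R_E = (0.0489 − 0.008)/0.001059 = 38.63 kN.

R_E = 38.63 kN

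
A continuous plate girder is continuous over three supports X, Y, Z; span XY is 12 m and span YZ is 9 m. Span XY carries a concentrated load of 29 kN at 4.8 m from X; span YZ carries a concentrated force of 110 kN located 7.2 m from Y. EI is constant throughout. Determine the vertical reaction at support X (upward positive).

Take M_Y as the redundant. Released structure: two simple spans XY and YZ with a hinge at Y.
Rotations at Y on the released spans (each span's end-slope, ×1/EI):
  span XY: point load 29 at a = 4.8: Pab(L + a)/(6LEI) = 233.9/EI
  span YZ: point load 110 at a = 7.2: Pab(L + b)/(6LEI) = 285.1/EI
  relative rotation θ_0 = (233.9 + 285.1)/EI = 519/EI
A unit hogging moment at Y produces rotation L₁/(3EI) + L₂/(3EI) = 7/EI.
Compatibility: M_Y·(L₁+L₂)/(3EI) = θ_0, giving M_Y = 74.14 kN·m (hogging).
Span XY, ΣM about X with M_Y applied at Y: R_Y^{XY}·12 = 139.2 + 74.14, so R_Y^{XY} = 17.78 kN and R_X = 29 − 17.78 = 11.22 kN.

R_X = 11.22 kN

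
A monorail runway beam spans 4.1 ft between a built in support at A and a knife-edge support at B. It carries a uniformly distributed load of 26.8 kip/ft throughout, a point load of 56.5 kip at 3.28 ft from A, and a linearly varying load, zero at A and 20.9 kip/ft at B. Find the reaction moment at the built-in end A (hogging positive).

Choose R_B as the redundant. The primary structure is the cantilever fixed at A.
Deflection at B on the released cantilever, summing each load's contribution:
  UDL 26.8: wL⁴/(8EI) = 946.6/EI
  point load 56.5 at a = 3.28: Pa²(3L − a)/(6EI) = 913.8/EI
  triangular load, peak 20.9 at the free end: 11w₀L⁴/(120EI) = 541.4/EI
  δ_0 = 2402/EI
Flexibility coefficient — unit upward force at B: δ_{BB} = L³/(3EI) = 22.97/EI.
The prop prevents deflection at B: R_B = δ_0/δ_{BB} = 2402/22.97 = 104.5 kip.
Moment equilibrium about A: M_A = Σ(load moments about A) − R_B·L = 527.7 − 104.5×4.1 = 99.05 kip·ft.

M_A = 99.05 kip·ft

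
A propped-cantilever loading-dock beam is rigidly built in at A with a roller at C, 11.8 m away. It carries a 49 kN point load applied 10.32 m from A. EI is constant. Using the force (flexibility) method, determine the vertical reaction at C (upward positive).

Release the roller at C. Primary structure: cantilever fixed at A.
Deflection at C on the released cantilever, summing each load's contribution:
  point load 49 at a = 10.32: Pa²(3L − a)/(6EI) = 21814/EI
Tip deflection under a unit load at C: L³/(3EI) = 547.7/EI.
The prop prevents deflection at C: R_C = δ_0/δ_{CC} = 21814/547.7 = 39.83 kN.

R_C = 39.83 kN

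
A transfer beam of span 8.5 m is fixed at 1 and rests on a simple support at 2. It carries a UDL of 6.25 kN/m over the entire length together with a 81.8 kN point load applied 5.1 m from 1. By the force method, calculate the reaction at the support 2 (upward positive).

Take the reaction at 2 as the redundant and release it; the primary structure is a cantilever fixed at 1.
Free-end deflection of the primary structure under the applied loading (downward +):
  UDL 6.25: wL⁴/(8EI) = 4078/EI
  point load 81.8 at a = 5.1: Pa²(3L − a)/(6EI) = 7234/EI
  δ_0 = 11312/EI
Flexibility coefficient — unit upward force at 2: δ_{22} = L³/(3EI) = 204.7/EI.
Compatibility at 2: δ_0 − R_2·δ_{22} = 0, so R_2 = 11312/204.7 = 55.26 kN.

R_2 = 55.26 kN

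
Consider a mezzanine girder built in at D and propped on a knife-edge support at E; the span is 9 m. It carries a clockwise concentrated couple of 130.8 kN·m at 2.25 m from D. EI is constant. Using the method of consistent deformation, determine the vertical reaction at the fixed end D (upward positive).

Choose R_E as the redundant. The primary structure is the cantilever fixed at D.
Primary-structure tip deflection at E by superposition:
  clockwise couple 130.8 at a = 2.25: M₀a(2L − a)/(2EI) = 2318/EI
Tip deflection under a unit load at E: L³/(3EI) = 243/EI.
Compatibility at E: δ_0 − R_E·δ_{EE} = 0, so R_E = 2318/243 = 9.537 kN.
Vertical equilibrium: R_D = ΣP − R_E = 0 − 9.537 = -9.537 kN.

R_D = -9.537 kN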